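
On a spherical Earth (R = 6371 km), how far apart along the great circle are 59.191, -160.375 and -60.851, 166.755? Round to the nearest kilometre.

13646 km

Δλ = 166.755 − -160.375 = 327.130°; wrapped into (−180°, 180°]: -32.870°.
Δφ = -60.851 − 59.191 = -120.042°.
a = sin²(Δφ/2) + cos φ₁ · cos φ₂ · sin²(Δλ/2) = 0.770287.
c = 2·atan2(√a, √(1−a)) = 2.14192 rad → d = 6371·c ≈ 13646.15 km.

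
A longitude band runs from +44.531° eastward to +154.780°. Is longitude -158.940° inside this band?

No

Band width going east from +44.531° to +154.780°: ((154.780 − 44.531) mod 360) = 110.249°.
Offset of -158.940° east of the west edge: ((-158.940 − 44.531) mod 360) = 156.529°.
156.529° > 110.249° ⇒ outside.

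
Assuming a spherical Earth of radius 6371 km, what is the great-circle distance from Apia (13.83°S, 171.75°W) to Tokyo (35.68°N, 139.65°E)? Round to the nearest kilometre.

Δλ = 139.65 − -171.75 = 311.40°; wrapped into (−180°, 180°]: -48.60°.
Δφ = 35.68 − -13.83 = 49.51°.
a = sin²(Δφ/2) + cos φ₁ · cos φ₂ · sin²(Δλ/2) = 0.308911.
c = 2·atan2(√a, √(1−a)) = 1.17864 rad → d = 6371·c ≈ 7509.14 km.

7509 km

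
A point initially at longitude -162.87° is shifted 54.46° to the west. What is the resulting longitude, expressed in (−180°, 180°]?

Start at -162.87°; shift −54.46° → -217.33°.
-217.33° lies outside (−180°, 180°]; add 360° → +142.67°.

+142.67°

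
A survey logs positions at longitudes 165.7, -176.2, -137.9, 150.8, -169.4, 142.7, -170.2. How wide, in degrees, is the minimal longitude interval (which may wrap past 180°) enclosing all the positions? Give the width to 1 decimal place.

79.4°

Sort the longitudes: -176.2°, -170.2°, -169.4°, -137.9°, +142.7°, +150.8°, +165.7°.
Eastward gaps between consecutive values (wrapping around): 6.0°, 0.8°, 31.5°, 280.6°, 8.1°, 14.9°, 18.1°.
Largest gap = 280.6° ⇒ minimal covering band is its complement: 360° − 280.6° = 79.4°.
Band runs from +142.7° eastward to -137.9°, crossing the antimeridian.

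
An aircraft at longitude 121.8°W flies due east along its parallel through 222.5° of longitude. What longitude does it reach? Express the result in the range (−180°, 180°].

Start at -121.8°; shift +222.5° → +100.7°.
+100.7° already lies in (−180°, 180°].

100.7°E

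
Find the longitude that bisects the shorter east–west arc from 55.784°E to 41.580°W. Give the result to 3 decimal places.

Signed shortest Δλ from +55.784° to -41.580° is -97.364°.
Midpoint longitude = +55.784° + (-97.364°)/2 = +55.784° − 48.682° = +7.102°.

7.102°E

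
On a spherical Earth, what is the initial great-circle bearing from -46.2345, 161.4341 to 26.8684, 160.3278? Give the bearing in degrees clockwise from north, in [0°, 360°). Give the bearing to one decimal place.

359.0°

Δλ = 160.3278 − 161.4341 = -1.1063°.
θ = atan2( sin Δλ · cos φ₂ , cos φ₁ · sin φ₂ − sin φ₁ · cos φ₂ · cos Δλ )
  = atan2(-0.01722, 0.95671) = -1.031° → normalised to [0°, 360°): 358.969°.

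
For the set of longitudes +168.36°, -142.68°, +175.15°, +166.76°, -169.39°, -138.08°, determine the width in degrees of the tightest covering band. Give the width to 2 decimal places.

Sort the longitudes: -169.39°, -142.68°, -138.08°, +166.76°, +168.36°, +175.15°.
Eastward gaps between consecutive values (wrapping around): 26.71°, 4.60°, 304.84°, 1.60°, 6.79°, 15.46°.
Largest gap = 304.84° ⇒ minimal covering band is its complement: 360° − 304.84° = 55.16°.
Band runs from +166.76° eastward to -138.08°, crossing the antimeridian.

55.16°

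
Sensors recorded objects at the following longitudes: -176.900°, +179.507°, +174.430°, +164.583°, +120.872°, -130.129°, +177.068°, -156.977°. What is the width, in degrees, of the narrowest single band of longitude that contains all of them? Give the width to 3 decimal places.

Sort the longitudes: -176.900°, -156.977°, -130.129°, +120.872°, +164.583°, +174.430°, +177.068°, +179.507°.
Eastward gaps between consecutive values (wrapping around): 19.923°, 26.848°, 251.001°, 43.711°, 9.847°, 2.638°, 2.439°, 3.593°.
Largest gap = 251.001° ⇒ minimal covering band is its complement: 360° − 251.001° = 108.999°.
Band runs from +120.872° eastward to -130.129°, crossing the antimeridian.

108.999°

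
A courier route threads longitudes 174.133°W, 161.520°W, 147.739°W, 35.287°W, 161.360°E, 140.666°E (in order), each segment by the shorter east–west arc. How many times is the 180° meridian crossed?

Leg 1: -174.133° → -161.520°, shortest Δλ = 12.613° (east) — does not cross 180°.
Leg 2: -161.520° → -147.739°, shortest Δλ = 13.781° (east) — does not cross 180°.
Leg 3: -147.739° → -35.287°, shortest Δλ = 112.452° (east) — does not cross 180°.
Leg 4: -35.287° → +161.360°, shortest Δλ = -163.353° (west) — crosses 180°.
Leg 5: +161.360° → +140.666°, shortest Δλ = -20.694° (west) — does not cross 180°.
Total crossings: 1.

1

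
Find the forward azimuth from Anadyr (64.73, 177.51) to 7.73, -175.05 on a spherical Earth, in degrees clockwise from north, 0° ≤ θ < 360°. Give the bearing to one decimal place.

171.2°

Δλ = -175.05 − 177.51 = -352.56°; wrapped into (−180°, 180°]: 7.44°.
θ = atan2( sin Δλ · cos φ₂ , cos φ₁ · sin φ₂ − sin φ₁ · cos φ₂ · cos Δλ )
  = atan2(0.12831, -0.83113) = 171.224° → normalised to [0°, 360°): 171.224°.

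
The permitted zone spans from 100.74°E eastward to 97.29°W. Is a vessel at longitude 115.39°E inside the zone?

Yes

Band width going east from +100.74° to -97.29°: ((-97.29 − 100.74) mod 360) = 161.97°.
Offset of +115.39° east of the west edge: ((115.39 − 100.74) mod 360) = 14.65°.
14.65° ≤ 161.97° ⇒ inside.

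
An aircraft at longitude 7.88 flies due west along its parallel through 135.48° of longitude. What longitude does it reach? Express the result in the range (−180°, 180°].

-127.60°

Start at +7.88°; shift −135.48° → -127.60°.
-127.60° already lies in (−180°, 180°].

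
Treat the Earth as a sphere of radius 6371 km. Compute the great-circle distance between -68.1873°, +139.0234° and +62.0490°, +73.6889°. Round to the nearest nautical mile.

Δλ = 73.6889 − 139.0234 = -65.3345°.
Δφ = 62.0490 − -68.1873 = 130.2363°.
a = sin²(Δφ/2) + cos φ₁ · cos φ₂ · sin²(Δλ/2) = 0.873711.
c = 2·atan2(√a, √(1−a)) = 2.41497 rad → d = 6371·c ≈ 15385.78 km ≈ 8307.65 nmi.

8308 nmi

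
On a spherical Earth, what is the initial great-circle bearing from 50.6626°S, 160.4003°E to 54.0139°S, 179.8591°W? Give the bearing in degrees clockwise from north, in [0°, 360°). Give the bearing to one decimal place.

113.2°

Δλ = -179.8591 − 160.4003 = -340.2594°; wrapped into (−180°, 180°]: 19.7406°.
θ = atan2( sin Δλ · cos φ₂ , cos φ₁ · sin φ₂ − sin φ₁ · cos φ₂ · cos Δλ )
  = atan2(0.19847, -0.08517) = 113.225° → normalised to [0°, 360°): 113.225°.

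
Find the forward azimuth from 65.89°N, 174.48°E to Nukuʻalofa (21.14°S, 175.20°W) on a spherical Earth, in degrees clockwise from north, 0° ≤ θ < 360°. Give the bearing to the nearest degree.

170°

Δλ = -175.20 − 174.48 = -349.68°; wrapped into (−180°, 180°]: 10.32°.
θ = atan2( sin Δλ · cos φ₂ , cos φ₁ · sin φ₂ − sin φ₁ · cos φ₂ · cos Δλ )
  = atan2(0.16709, -0.98488) = 170.371° → normalised to [0°, 360°): 170.371°.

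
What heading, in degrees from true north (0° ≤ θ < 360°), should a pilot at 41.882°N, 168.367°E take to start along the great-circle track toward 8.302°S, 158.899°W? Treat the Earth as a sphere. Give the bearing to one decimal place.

Δλ = -158.899 − 168.367 = -327.266°; wrapped into (−180°, 180°]: 32.734°.
θ = atan2( sin Δλ · cos φ₂ , cos φ₁ · sin φ₂ − sin φ₁ · cos φ₂ · cos Δλ )
  = atan2(0.53507, -0.66319) = 141.103° → normalised to [0°, 360°): 141.103°.

141.1°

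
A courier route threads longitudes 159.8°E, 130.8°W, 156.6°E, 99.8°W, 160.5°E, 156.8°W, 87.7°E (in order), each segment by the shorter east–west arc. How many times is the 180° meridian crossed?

6

Leg 1: +159.8° → -130.8°, shortest Δλ = 69.4° (east) — crosses 180°.
Leg 2: -130.8° → +156.6°, shortest Δλ = -72.6° (west) — crosses 180°.
Leg 3: +156.6° → -99.8°, shortest Δλ = 103.6° (east) — crosses 180°.
Leg 4: -99.8° → +160.5°, shortest Δλ = -99.7° (west) — crosses 180°.
Leg 5: +160.5° → -156.8°, shortest Δλ = 42.7° (east) — crosses 180°.
Leg 6: -156.8° → +87.7°, shortest Δλ = -115.5° (west) — crosses 180°.
Total crossings: 6.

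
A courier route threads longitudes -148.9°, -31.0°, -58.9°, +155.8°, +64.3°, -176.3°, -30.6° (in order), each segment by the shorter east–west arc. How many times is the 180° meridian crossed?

2

Leg 1: -148.9° → -31.0°, shortest Δλ = 117.9° (east) — does not cross 180°.
Leg 2: -31.0° → -58.9°, shortest Δλ = -27.9° (west) — does not cross 180°.
Leg 3: -58.9° → +155.8°, shortest Δλ = -145.3° (west) — crosses 180°.
Leg 4: +155.8° → +64.3°, shortest Δλ = -91.5° (west) — does not cross 180°.
Leg 5: +64.3° → -176.3°, shortest Δλ = 119.4° (east) — crosses 180°.
Leg 6: -176.3° → -30.6°, shortest Δλ = 145.7° (east) — does not cross 180°.
Total crossings: 2.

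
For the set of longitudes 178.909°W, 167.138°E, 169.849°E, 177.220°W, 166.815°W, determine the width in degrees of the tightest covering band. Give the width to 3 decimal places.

26.047°

Sort the longitudes: -178.909°, -177.220°, -166.815°, +167.138°, +169.849°.
Eastward gaps between consecutive values (wrapping around): 1.689°, 10.405°, 333.953°, 2.711°, 11.242°.
Largest gap = 333.953° ⇒ minimal covering band is its complement: 360° − 333.953° = 26.047°.
Band runs from +167.138° eastward to -166.815°, crossing the antimeridian.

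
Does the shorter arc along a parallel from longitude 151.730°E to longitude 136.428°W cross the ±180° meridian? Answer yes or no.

Naïve |-136.428 − 151.730| = 288.158° > 180°, so the shorter arc goes the other way round — across 180°.
Signed shortest Δλ = ((-136.428 − 151.730 + 180) mod 360) − 180 = 71.842°.
Going east by 71.842° from +151.730° passes through 180° before reaching -136.428°.

Yes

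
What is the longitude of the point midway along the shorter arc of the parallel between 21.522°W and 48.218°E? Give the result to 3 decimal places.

13.348°E

Signed shortest Δλ from -21.522° to +48.218° is +69.740°.
Midpoint longitude = -21.522° + (+69.740°)/2 = -21.522° + 34.870° = +13.348°.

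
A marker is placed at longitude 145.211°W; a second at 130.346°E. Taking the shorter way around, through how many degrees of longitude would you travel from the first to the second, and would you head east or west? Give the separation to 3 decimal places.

84.443° west

Raw difference: 130.346 − -145.211 = 275.557°.
Normalise into (−180°, 180°]: 275.557° − 360° = -84.443°.
Negative ⇒ the second point lies to the west; separation 84.443°.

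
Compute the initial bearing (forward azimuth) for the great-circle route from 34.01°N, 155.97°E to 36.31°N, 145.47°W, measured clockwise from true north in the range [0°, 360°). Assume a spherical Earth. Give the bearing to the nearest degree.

70°

Δλ = -145.47 − 155.97 = -301.44°; wrapped into (−180°, 180°]: 58.56°.
θ = atan2( sin Δλ · cos φ₂ , cos φ₁ · sin φ₂ − sin φ₁ · cos φ₂ · cos Δλ )
  = atan2(0.68752, 0.25576) = 69.595° → normalised to [0°, 360°): 69.595°.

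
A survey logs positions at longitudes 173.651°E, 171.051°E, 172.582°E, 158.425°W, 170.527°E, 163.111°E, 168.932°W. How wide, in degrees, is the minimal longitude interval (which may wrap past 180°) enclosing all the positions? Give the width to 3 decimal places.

Sort the longitudes: -168.932°, -158.425°, +163.111°, +170.527°, +171.051°, +172.582°, +173.651°.
Eastward gaps between consecutive values (wrapping around): 10.507°, 321.536°, 7.416°, 0.524°, 1.531°, 1.069°, 17.417°.
Largest gap = 321.536° ⇒ minimal covering band is its complement: 360° − 321.536° = 38.464°.
Band runs from +163.111° eastward to -158.425°, crossing the antimeridian.

38.464°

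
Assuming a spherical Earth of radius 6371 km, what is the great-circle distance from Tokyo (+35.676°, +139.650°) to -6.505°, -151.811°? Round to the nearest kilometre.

Δλ = -151.811 − 139.650 = -291.461°; wrapped into (−180°, 180°]: 68.539°.
Δφ = -6.505 − 35.676 = -42.181°.
a = sin²(Δφ/2) + cos φ₁ · cos φ₂ · sin²(Δλ/2) = 0.385390.
c = 2·atan2(√a, √(1−a)) = 1.33952 rad → d = 6371·c ≈ 8534.08 km.

8534 km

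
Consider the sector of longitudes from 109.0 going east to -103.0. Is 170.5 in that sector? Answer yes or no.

Band width going east from +109.0° to -103.0°: ((-103.0 − 109.0) mod 360) = 148.0°.
Offset of +170.5° east of the west edge: ((170.5 − 109.0) mod 360) = 61.5°.
61.5° ≤ 148.0° ⇒ inside.

Yes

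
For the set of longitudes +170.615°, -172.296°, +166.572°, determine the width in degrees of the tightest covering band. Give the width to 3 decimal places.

Sort the longitudes: -172.296°, +166.572°, +170.615°.
Eastward gaps between consecutive values (wrapping around): 338.868°, 4.043°, 17.089°.
Largest gap = 338.868° ⇒ minimal covering band is its complement: 360° − 338.868° = 21.132°.
Band runs from +166.572° eastward to -172.296°, crossing the antimeridian.

21.132°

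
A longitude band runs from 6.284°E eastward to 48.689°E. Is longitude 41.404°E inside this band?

Band width going east from +6.284° to +48.689°: ((48.689 − 6.284) mod 360) = 42.405°.
Offset of +41.404° east of the west edge: ((41.404 − 6.284) mod 360) = 35.120°.
35.120° ≤ 42.405° ⇒ inside.

Yes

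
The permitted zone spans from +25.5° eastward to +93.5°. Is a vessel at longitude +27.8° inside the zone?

Yes

Band width going east from +25.5° to +93.5°: ((93.5 − 25.5) mod 360) = 68.0°.
Offset of +27.8° east of the west edge: ((27.8 − 25.5) mod 360) = 2.3°.
2.3° ≤ 68.0° ⇒ inside.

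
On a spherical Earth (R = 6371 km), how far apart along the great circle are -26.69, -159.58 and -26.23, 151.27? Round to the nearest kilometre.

Δλ = 151.27 − -159.58 = 310.85°; wrapped into (−180°, 180°]: -49.15°.
Δφ = -26.23 − -26.69 = 0.46°.
a = sin²(Δφ/2) + cos φ₁ · cos φ₂ · sin²(Δλ/2) = 0.138634.
c = 2·atan2(√a, √(1−a)) = 0.76305 rad → d = 6371·c ≈ 4861.39 km.

4861 km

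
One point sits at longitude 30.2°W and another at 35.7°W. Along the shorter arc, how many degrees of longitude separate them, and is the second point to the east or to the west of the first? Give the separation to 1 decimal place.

Raw difference: -35.7 − -30.2 = -5.5°.
Normalise into (−180°, 180°]: -5.5° stays -5.5°.
Negative ⇒ the second point lies to the west; separation 5.5°.

5.5° west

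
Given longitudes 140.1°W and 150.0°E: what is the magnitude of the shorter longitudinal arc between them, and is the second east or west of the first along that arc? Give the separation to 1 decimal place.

Raw difference: 150.0 − -140.1 = 290.1°.
Normalise into (−180°, 180°]: 290.1° − 360° = -69.9°.
Negative ⇒ the second point lies to the west; separation 69.9°.

69.9° west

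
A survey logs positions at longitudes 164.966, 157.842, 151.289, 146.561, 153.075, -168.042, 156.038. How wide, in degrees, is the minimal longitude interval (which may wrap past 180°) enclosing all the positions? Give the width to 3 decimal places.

Sort the longitudes: -168.042°, +146.561°, +151.289°, +153.075°, +156.038°, +157.842°, +164.966°.
Eastward gaps between consecutive values (wrapping around): 314.603°, 4.728°, 1.786°, 2.963°, 1.804°, 7.124°, 26.992°.
Largest gap = 314.603° ⇒ minimal covering band is its complement: 360° − 314.603° = 45.397°.
Band runs from +146.561° eastward to -168.042°, crossing the antimeridian.

45.397°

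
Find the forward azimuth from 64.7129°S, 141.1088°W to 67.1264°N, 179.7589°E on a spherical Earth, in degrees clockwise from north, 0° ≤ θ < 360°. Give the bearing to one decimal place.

Δλ = 179.7589 − -141.1088 = 320.8677°; wrapped into (−180°, 180°]: -39.1323°.
θ = atan2( sin Δλ · cos φ₂ , cos φ₁ · sin φ₂ − sin φ₁ · cos φ₂ · cos Δλ )
  = atan2(-0.24531, 0.66618) = -20.216° → normalised to [0°, 360°): 339.784°.

339.8°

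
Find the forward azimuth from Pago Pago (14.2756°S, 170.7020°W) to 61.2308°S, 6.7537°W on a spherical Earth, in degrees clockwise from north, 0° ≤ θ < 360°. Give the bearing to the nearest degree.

172°

Δλ = -6.7537 − -170.7020 = 163.9483°.
θ = atan2( sin Δλ · cos φ₂ , cos φ₁ · sin φ₂ − sin φ₁ · cos φ₂ · cos Δλ )
  = atan2(0.13308, -0.96355) = 172.137° → normalised to [0°, 360°): 172.137°.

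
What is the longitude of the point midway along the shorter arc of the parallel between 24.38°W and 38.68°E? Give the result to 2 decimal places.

7.15°E

Signed shortest Δλ from -24.38° to +38.68° is +63.06°.
Midpoint longitude = -24.38° + (+63.06°)/2 = -24.38° + 31.53° = +7.15°.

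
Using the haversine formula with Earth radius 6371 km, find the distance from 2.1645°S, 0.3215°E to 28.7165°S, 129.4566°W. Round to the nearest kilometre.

13661 km

Δλ = -129.4566 − 0.3215 = -129.7781°.
Δφ = -28.7165 − -2.1645 = -26.5520°.
a = sin²(Δφ/2) + cos φ₁ · cos φ₂ · sin²(Δλ/2) = 0.771288.
c = 2·atan2(√a, √(1−a)) = 2.14430 rad → d = 6371·c ≈ 13661.32 km.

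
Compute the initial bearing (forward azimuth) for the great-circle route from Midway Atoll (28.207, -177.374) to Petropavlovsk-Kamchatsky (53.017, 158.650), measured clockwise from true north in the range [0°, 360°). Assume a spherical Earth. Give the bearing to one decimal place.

Δλ = 158.650 − -177.374 = 336.024°; wrapped into (−180°, 180°]: -23.976°.
θ = atan2( sin Δλ · cos φ₂ , cos φ₁ · sin φ₂ − sin φ₁ · cos φ₂ · cos Δλ )
  = atan2(-0.24445, 0.44414) = -28.828° → normalised to [0°, 360°): 331.172°.

331.2°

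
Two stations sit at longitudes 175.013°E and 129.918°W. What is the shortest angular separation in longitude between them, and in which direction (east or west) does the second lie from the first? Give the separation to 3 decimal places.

55.069° east

Raw difference: -129.918 − 175.013 = -304.931°.
Normalise into (−180°, 180°]: -304.931° + 360° = 55.069°.
Positive ⇒ the second point lies to the east; separation 55.069°.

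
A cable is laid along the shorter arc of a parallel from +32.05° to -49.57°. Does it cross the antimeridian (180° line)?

Signed shortest Δλ = ((-49.57 − 32.05 + 180) mod 360) − 180 = -81.62°.
Going west by 81.62° from +32.05° reaches -49.57° without touching 180°.

No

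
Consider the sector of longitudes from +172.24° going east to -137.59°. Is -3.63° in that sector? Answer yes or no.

Band width going east from +172.24° to -137.59°: ((-137.59 − 172.24) mod 360) = 50.17°.
Offset of -3.63° east of the west edge: ((-3.63 − 172.24) mod 360) = 184.13°.
184.13° > 50.17° ⇒ outside.

No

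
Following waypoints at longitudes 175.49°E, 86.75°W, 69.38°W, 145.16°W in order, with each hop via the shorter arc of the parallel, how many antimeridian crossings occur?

1

Leg 1: +175.49° → -86.75°, shortest Δλ = 97.76° (east) — crosses 180°.
Leg 2: -86.75° → -69.38°, shortest Δλ = 17.37° (east) — does not cross 180°.
Leg 3: -69.38° → -145.16°, shortest Δλ = -75.78° (west) — does not cross 180°.
Total crossings: 1.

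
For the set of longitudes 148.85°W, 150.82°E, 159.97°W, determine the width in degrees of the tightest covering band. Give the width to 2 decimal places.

Sort the longitudes: -159.97°, -148.85°, +150.82°.
Eastward gaps between consecutive values (wrapping around): 11.12°, 299.67°, 49.21°.
Largest gap = 299.67° ⇒ minimal covering band is its complement: 360° − 299.67° = 60.33°.
Band runs from +150.82° eastward to -148.85°, crossing the antimeridian.

60.33°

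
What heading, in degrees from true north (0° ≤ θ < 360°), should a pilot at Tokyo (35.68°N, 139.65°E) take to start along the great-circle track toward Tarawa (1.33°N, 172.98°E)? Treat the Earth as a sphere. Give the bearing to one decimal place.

Δλ = 172.98 − 139.65 = 33.33°.
θ = atan2( sin Δλ · cos φ₂ , cos φ₁ · sin φ₂ − sin φ₁ · cos φ₂ · cos Δλ )
  = atan2(0.54931, -0.46834) = 130.451° → normalised to [0°, 360°): 130.451°.

130.5°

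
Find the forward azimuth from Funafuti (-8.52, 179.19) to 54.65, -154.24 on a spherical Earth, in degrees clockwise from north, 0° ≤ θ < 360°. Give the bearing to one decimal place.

16.3°

Δλ = -154.24 − 179.19 = -333.43°; wrapped into (−180°, 180°]: 26.57°.
θ = atan2( sin Δλ · cos φ₂ , cos φ₁ · sin φ₂ − sin φ₁ · cos φ₂ · cos Δλ )
  = atan2(0.25879, 0.88330) = 16.330° → normalised to [0°, 360°): 16.330°.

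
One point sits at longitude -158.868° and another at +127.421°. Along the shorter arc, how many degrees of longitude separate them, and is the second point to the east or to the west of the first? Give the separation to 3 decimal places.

Raw difference: 127.421 − -158.868 = 286.289°.
Normalise into (−180°, 180°]: 286.289° − 360° = -73.711°.
Negative ⇒ the second point lies to the west; separation 73.711°.

73.711° west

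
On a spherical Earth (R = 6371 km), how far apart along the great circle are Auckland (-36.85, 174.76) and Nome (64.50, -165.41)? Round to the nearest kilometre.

Δλ = -165.41 − 174.76 = -340.17°; wrapped into (−180°, 180°]: 19.83°.
Δφ = 64.50 − -36.85 = 101.35°.
a = sin²(Δφ/2) + cos φ₁ · cos φ₂ · sin²(Δλ/2) = 0.608615.
c = 2·atan2(√a, √(1−a)) = 1.78977 rad → d = 6371·c ≈ 11402.63 km.

11403 km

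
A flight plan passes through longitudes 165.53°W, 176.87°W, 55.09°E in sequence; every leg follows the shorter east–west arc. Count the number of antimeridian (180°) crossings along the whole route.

1

Leg 1: -165.53° → -176.87°, shortest Δλ = -11.34° (west) — does not cross 180°.
Leg 2: -176.87° → +55.09°, shortest Δλ = -128.04° (west) — crosses 180°.
Total crossings: 1.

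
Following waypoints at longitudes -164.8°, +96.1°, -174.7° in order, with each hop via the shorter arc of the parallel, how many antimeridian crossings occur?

Leg 1: -164.8° → +96.1°, shortest Δλ = -99.1° (west) — crosses 180°.
Leg 2: +96.1° → -174.7°, shortest Δλ = 89.2° (east) — crosses 180°.
Total crossings: 2.

2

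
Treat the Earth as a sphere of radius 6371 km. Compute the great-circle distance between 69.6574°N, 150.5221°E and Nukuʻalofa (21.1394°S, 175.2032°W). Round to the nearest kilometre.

10455 km

Δλ = -175.2032 − 150.5221 = -325.7253°; wrapped into (−180°, 180°]: 34.2747°.
Δφ = -21.1394 − 69.6574 = -90.7968°.
a = sin²(Δφ/2) + cos φ₁ · cos φ₂ · sin²(Δλ/2) = 0.535106.
c = 2·atan2(√a, √(1−a)) = 1.64107 rad → d = 6371·c ≈ 10455.23 km.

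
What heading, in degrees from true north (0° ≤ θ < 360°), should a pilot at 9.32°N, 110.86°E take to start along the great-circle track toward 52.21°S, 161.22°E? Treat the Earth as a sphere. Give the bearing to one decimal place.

Δλ = 161.22 − 110.86 = 50.36°.
θ = atan2( sin Δλ · cos φ₂ , cos φ₁ · sin φ₂ − sin φ₁ · cos φ₂ · cos Δλ )
  = atan2(0.47187, -0.84314) = 150.766° → normalised to [0°, 360°): 150.766°.

150.8°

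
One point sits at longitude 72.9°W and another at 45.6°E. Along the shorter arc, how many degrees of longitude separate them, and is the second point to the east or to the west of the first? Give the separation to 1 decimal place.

Raw difference: 45.6 − -72.9 = 118.5°.
Normalise into (−180°, 180°]: 118.5° stays 118.5°.
Positive ⇒ the second point lies to the east; separation 118.5°.

118.5° east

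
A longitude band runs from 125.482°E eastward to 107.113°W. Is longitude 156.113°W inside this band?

Yes

Band width going east from +125.482° to -107.113°: ((-107.113 − 125.482) mod 360) = 127.405°.
Offset of -156.113° east of the west edge: ((-156.113 − 125.482) mod 360) = 78.405°.
78.405° ≤ 127.405° ⇒ inside.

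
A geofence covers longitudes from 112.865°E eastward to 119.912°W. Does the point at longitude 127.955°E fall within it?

Band width going east from +112.865° to -119.912°: ((-119.912 − 112.865) mod 360) = 127.223°.
Offset of +127.955° east of the west edge: ((127.955 − 112.865) mod 360) = 15.090°.
15.090° ≤ 127.223° ⇒ inside.

Yes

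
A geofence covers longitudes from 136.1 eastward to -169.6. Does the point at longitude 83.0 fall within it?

No

Band width going east from +136.1° to -169.6°: ((-169.6 − 136.1) mod 360) = 54.3°.
Offset of +83.0° east of the west edge: ((83.0 − 136.1) mod 360) = 306.9°.
306.9° > 54.3° ⇒ outside.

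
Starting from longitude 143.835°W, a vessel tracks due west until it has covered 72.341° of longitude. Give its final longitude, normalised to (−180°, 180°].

143.824°E

Start at -143.835°; shift −72.341° → -216.176°.
-216.176° lies outside (−180°, 180°]; add 360° → +143.824°.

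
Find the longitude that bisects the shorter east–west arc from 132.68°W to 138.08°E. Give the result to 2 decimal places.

177.30°W

Signed shortest Δλ from -132.68° to +138.08° is -89.24°.
Midpoint longitude = -132.68° + (-89.24°)/2 = -132.68° − 44.62° = -177.30°.
(The naïve average (-132.68 + +138.08)/2 = 2.7° is on the wrong side of the globe.)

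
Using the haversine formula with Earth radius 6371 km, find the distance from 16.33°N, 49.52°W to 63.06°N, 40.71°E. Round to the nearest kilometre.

Δλ = 40.71 − -49.52 = 90.23°.
Δφ = 63.06 − 16.33 = 46.73°.
a = sin²(Δφ/2) + cos φ₁ · cos φ₂ · sin²(Δλ/2) = 0.375544.
c = 2·atan2(√a, √(1−a)) = 1.31924 rad → d = 6371·c ≈ 8404.88 km.

8405 km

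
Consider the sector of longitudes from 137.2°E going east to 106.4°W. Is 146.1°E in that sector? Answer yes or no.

Band width going east from +137.2° to -106.4°: ((-106.4 − 137.2) mod 360) = 116.4°.
Offset of +146.1° east of the west edge: ((146.1 − 137.2) mod 360) = 8.9°.
8.9° ≤ 116.4° ⇒ inside.

Yes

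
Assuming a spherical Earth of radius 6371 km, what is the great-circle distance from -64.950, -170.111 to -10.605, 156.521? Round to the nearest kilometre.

Δλ = 156.521 − -170.111 = 326.632°; wrapped into (−180°, 180°]: -33.368°.
Δφ = -10.605 − -64.950 = 54.345°.
a = sin²(Δφ/2) + cos φ₁ · cos φ₂ · sin²(Δλ/2) = 0.242851.
c = 2·atan2(√a, √(1−a)) = 1.03061 rad → d = 6371·c ≈ 6566.00 km.

6566 km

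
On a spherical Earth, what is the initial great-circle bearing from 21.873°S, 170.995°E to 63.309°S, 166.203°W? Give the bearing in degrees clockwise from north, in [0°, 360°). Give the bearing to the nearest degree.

Δλ = -166.203 − 170.995 = -337.198°; wrapped into (−180°, 180°]: 22.802°.
θ = atan2( sin Δλ · cos φ₂ , cos φ₁ · sin φ₂ − sin φ₁ · cos φ₂ · cos Δλ )
  = atan2(0.17408, -0.67486) = 165.536° → normalised to [0°, 360°): 165.536°.

166°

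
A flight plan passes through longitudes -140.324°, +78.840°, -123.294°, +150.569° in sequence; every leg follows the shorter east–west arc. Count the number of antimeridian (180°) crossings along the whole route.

Leg 1: -140.324° → +78.840°, shortest Δλ = -140.836° (west) — crosses 180°.
Leg 2: +78.840° → -123.294°, shortest Δλ = 157.866° (east) — crosses 180°.
Leg 3: -123.294° → +150.569°, shortest Δλ = -86.137° (west) — crosses 180°.
Total crossings: 3.

3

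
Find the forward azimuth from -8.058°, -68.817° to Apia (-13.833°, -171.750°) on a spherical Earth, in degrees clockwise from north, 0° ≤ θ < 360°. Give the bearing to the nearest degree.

Δλ = -171.750 − -68.817 = -102.933°.
θ = atan2( sin Δλ · cos φ₂ , cos φ₁ · sin φ₂ − sin φ₁ · cos φ₂ · cos Δλ )
  = atan2(-0.94636, -0.26720) = -105.766° → normalised to [0°, 360°): 254.234°.

254°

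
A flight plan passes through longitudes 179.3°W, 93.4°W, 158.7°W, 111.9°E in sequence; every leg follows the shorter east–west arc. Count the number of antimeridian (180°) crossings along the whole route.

Leg 1: -179.3° → -93.4°, shortest Δλ = 85.9° (east) — does not cross 180°.
Leg 2: -93.4° → -158.7°, shortest Δλ = -65.3° (west) — does not cross 180°.
Leg 3: -158.7° → +111.9°, shortest Δλ = -89.4° (west) — crosses 180°.
Total crossings: 1.

1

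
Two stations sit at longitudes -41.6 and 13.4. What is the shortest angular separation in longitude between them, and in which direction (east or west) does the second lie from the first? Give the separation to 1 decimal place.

Raw difference: 13.4 − -41.6 = 55.0°.
Normalise into (−180°, 180°]: 55.0° stays 55.0°.
Positive ⇒ the second point lies to the east; separation 55.0°.

55.0° east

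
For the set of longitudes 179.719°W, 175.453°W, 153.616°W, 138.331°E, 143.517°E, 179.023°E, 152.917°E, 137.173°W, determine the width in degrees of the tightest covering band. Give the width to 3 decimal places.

84.496°

Sort the longitudes: -179.719°, -175.453°, -153.616°, -137.173°, +138.331°, +143.517°, +152.917°, +179.023°.
Eastward gaps between consecutive values (wrapping around): 4.266°, 21.837°, 16.443°, 275.504°, 5.186°, 9.400°, 26.106°, 1.258°.
Largest gap = 275.504° ⇒ minimal covering band is its complement: 360° − 275.504° = 84.496°.
Band runs from +138.331° eastward to -137.173°, crossing the antimeridian.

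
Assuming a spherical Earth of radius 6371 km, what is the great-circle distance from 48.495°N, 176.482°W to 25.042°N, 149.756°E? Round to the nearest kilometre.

Δλ = 149.756 − -176.482 = 326.238°; wrapped into (−180°, 180°]: -33.762°.
Δφ = 25.042 − 48.495 = -23.453°.
a = sin²(Δφ/2) + cos φ₁ · cos φ₂ · sin²(Δλ/2) = 0.091934.
c = 2·atan2(√a, √(1−a)) = 0.61611 rad → d = 6371·c ≈ 3925.23 km.

3925 km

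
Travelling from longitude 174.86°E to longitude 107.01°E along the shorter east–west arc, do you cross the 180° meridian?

No

Signed shortest Δλ = ((107.01 − 174.86 + 180) mod 360) − 180 = -67.85°.
Going west by 67.85° from +174.86° reaches +107.01° without touching 180°.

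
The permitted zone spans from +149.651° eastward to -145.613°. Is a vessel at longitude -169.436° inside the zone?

Yes

Band width going east from +149.651° to -145.613°: ((-145.613 − 149.651) mod 360) = 64.736°.
Offset of -169.436° east of the west edge: ((-169.436 − 149.651) mod 360) = 40.913°.
40.913° ≤ 64.736° ⇒ inside.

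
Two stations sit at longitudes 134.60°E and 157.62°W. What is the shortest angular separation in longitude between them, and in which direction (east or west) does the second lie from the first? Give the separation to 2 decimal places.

67.78° east

Raw difference: -157.62 − 134.60 = -292.22°.
Normalise into (−180°, 180°]: -292.22° + 360° = 67.78°.
Positive ⇒ the second point lies to the east; separation 67.78°.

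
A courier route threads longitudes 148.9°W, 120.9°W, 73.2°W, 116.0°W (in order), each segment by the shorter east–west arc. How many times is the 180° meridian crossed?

0

Leg 1: -148.9° → -120.9°, shortest Δλ = 28.0° (east) — does not cross 180°.
Leg 2: -120.9° → -73.2°, shortest Δλ = 47.7° (east) — does not cross 180°.
Leg 3: -73.2° → -116.0°, shortest Δλ = -42.8° (west) — does not cross 180°.
Total crossings: 0.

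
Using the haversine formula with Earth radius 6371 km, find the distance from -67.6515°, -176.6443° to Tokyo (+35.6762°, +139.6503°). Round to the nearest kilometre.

12057 km

Δλ = 139.6503 − -176.6443 = 316.2946°; wrapped into (−180°, 180°]: -43.7054°.
Δφ = 35.6762 − -67.6515 = 103.3277°.
a = sin²(Δφ/2) + cos φ₁ · cos φ₂ · sin²(Δλ/2) = 0.658055.
c = 2·atan2(√a, √(1−a)) = 1.89242 rad → d = 6371·c ≈ 12056.62 km.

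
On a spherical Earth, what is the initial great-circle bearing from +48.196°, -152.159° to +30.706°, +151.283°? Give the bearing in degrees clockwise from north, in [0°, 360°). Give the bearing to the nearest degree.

269°

Δλ = 151.283 − -152.159 = 303.442°; wrapped into (−180°, 180°]: -56.558°.
θ = atan2( sin Δλ · cos φ₂ , cos φ₁ · sin φ₂ − sin φ₁ · cos φ₂ · cos Δλ )
  = atan2(-0.71745, -0.01283) = -91.024° → normalised to [0°, 360°): 268.976°.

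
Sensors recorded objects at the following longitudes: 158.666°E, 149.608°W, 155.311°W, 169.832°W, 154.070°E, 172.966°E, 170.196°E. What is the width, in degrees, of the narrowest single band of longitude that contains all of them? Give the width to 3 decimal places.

Sort the longitudes: -169.832°, -155.311°, -149.608°, +154.070°, +158.666°, +170.196°, +172.966°.
Eastward gaps between consecutive values (wrapping around): 14.521°, 5.703°, 303.678°, 4.596°, 11.530°, 2.770°, 17.202°.
Largest gap = 303.678° ⇒ minimal covering band is its complement: 360° − 303.678° = 56.322°.
Band runs from +154.070° eastward to -149.608°, crossing the antimeridian.

56.322°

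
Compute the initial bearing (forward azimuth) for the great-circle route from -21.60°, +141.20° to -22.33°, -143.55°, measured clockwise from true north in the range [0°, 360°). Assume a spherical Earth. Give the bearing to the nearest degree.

107°

Δλ = -143.55 − 141.20 = -284.75°; wrapped into (−180°, 180°]: 75.25°.
θ = atan2( sin Δλ · cos φ₂ , cos φ₁ · sin φ₂ − sin φ₁ · cos φ₂ · cos Δλ )
  = atan2(0.89453, -0.26656) = 106.594° → normalised to [0°, 360°): 106.594°.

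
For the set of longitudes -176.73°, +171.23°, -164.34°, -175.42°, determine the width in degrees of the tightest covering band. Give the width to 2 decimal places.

Sort the longitudes: -176.73°, -175.42°, -164.34°, +171.23°.
Eastward gaps between consecutive values (wrapping around): 1.31°, 11.08°, 335.57°, 12.04°.
Largest gap = 335.57° ⇒ minimal covering band is its complement: 360° − 335.57° = 24.43°.
Band runs from +171.23° eastward to -164.34°, crossing the antimeridian.

24.43°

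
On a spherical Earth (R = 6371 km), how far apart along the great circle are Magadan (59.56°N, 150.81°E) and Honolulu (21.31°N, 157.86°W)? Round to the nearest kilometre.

Δλ = -157.86 − 150.81 = -308.67°; wrapped into (−180°, 180°]: 51.33°.
Δφ = 21.31 − 59.56 = -38.25°.
a = sin²(Δφ/2) + cos φ₁ · cos φ₂ · sin²(Δλ/2) = 0.195880.
c = 2·atan2(√a, √(1−a)) = 0.91695 rad → d = 6371·c ≈ 5841.92 km.

5842 km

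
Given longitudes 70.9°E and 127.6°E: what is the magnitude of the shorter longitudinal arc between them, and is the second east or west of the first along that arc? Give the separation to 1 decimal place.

56.7° east

Raw difference: 127.6 − 70.9 = 56.7°.
Normalise into (−180°, 180°]: 56.7° stays 56.7°.
Positive ⇒ the second point lies to the east; separation 56.7°.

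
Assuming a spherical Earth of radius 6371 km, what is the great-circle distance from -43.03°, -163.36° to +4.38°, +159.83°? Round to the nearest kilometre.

6438 km

Δλ = 159.83 − -163.36 = 323.19°; wrapped into (−180°, 180°]: -36.81°.
Δφ = 4.38 − -43.03 = 47.41°.
a = sin²(Δφ/2) + cos φ₁ · cos φ₂ · sin²(Δλ/2) = 0.234284.
c = 2·atan2(√a, √(1−a)) = 1.01051 rad → d = 6371·c ≈ 6437.93 km.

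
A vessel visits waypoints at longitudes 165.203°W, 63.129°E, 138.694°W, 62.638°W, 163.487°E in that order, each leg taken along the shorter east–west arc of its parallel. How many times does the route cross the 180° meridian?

3

Leg 1: -165.203° → +63.129°, shortest Δλ = -131.668° (west) — crosses 180°.
Leg 2: +63.129° → -138.694°, shortest Δλ = 158.177° (east) — crosses 180°.
Leg 3: -138.694° → -62.638°, shortest Δλ = 76.056° (east) — does not cross 180°.
Leg 4: -62.638° → +163.487°, shortest Δλ = -133.875° (west) — crosses 180°.
Total crossings: 3.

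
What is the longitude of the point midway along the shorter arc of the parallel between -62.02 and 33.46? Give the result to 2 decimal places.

-14.28°

Signed shortest Δλ from -62.02° to +33.46° is +95.48°.
Midpoint longitude = -62.02° + (+95.48°)/2 = -62.02° + 47.74° = -14.28°.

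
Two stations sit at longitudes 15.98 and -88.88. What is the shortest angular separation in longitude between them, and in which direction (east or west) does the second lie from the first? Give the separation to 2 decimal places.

Raw difference: -88.88 − 15.98 = -104.86°.
Normalise into (−180°, 180°]: -104.86° stays -104.86°.
Negative ⇒ the second point lies to the west; separation 104.86°.

104.86° west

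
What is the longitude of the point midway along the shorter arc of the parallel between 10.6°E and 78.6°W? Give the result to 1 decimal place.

Signed shortest Δλ from +10.6° to -78.6° is -89.2°.
Midpoint longitude = +10.6° + (-89.2°)/2 = +10.6° − 44.6° = -34.0°.

34.0°W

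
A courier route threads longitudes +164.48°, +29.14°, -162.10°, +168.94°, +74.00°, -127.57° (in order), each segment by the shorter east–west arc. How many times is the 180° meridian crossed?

Leg 1: +164.48° → +29.14°, shortest Δλ = -135.34° (west) — does not cross 180°.
Leg 2: +29.14° → -162.10°, shortest Δλ = 168.76° (east) — crosses 180°.
Leg 3: -162.10° → +168.94°, shortest Δλ = -28.96° (west) — crosses 180°.
Leg 4: +168.94° → +74.00°, shortest Δλ = -94.94° (west) — does not cross 180°.
Leg 5: +74.00° → -127.57°, shortest Δλ = 158.43° (east) — crosses 180°.
Total crossings: 3.

3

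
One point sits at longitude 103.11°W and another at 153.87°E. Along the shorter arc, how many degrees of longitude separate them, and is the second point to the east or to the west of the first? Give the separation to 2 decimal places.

Raw difference: 153.87 − -103.11 = 256.98°.
Normalise into (−180°, 180°]: 256.98° − 360° = -103.02°.
Negative ⇒ the second point lies to the west; separation 103.02°.

103.02° west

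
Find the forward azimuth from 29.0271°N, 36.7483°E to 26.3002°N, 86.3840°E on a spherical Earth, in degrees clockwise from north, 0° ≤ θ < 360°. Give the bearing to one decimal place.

81.2°

Δλ = 86.3840 − 36.7483 = 49.6357°.
θ = atan2( sin Δλ · cos φ₂ , cos φ₁ · sin φ₂ − sin φ₁ · cos φ₂ · cos Δλ )
  = atan2(0.68307, 0.10570) = 81.204° → normalised to [0°, 360°): 81.204°.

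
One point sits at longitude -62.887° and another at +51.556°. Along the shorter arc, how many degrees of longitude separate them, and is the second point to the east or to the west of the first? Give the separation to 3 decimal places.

114.443° east

Raw difference: 51.556 − -62.887 = 114.443°.
Normalise into (−180°, 180°]: 114.443° stays 114.443°.
Positive ⇒ the second point lies to the east; separation 114.443°.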